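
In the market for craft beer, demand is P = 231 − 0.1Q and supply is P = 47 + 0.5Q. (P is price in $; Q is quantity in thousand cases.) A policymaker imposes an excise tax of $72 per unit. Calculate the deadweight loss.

$4320 thousand

Competitive equilibrium: 231 − 0.1Q = 47 + 0.5Q → Q* = 306.6667, P* = 200.3333.
With the tax, the buyer price exceeds the seller price by 72: (231 − 0.1Q) − (47 + 0.5Q) = 72 → Q' = 186.6667.
ΔQ = 306.6667 − 186.6667 = 120; the wedge equals the tax, 72.
DWL = ½ × 120 × 72 = $4320 thousand.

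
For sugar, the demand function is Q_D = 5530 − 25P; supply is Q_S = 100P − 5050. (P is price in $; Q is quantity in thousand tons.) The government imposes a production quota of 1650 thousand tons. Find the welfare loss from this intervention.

$77792.40 thousand

In inverse form: demand P = 221.2 − 0.04Q, supply P = 50.5 + 0.01Q.
Competitive equilibrium: 221.2 − 0.04Q = 50.5 + 0.01Q → Q* = 3414, P* = 84.64.
At Q = 1650: demand price = 221.2 − 0.04·1650 = 155.2; supply price = 50.5 + 0.01·1650 = 67.
ΔQ = 3414 − 1650 = 1764; wedge = 155.2 − 67 = 88.2.
DWL = ½ × 1764 × 88.2 = $77792.40 thousand.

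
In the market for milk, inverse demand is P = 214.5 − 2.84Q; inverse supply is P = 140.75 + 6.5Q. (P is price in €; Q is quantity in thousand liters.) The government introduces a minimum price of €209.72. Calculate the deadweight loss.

€180.27 thousand

Competitive equilibrium: 214.5 − 2.84Q = 140.75 + 6.5Q → Q* = 7.8961, P* = 192.0749.
At the floor P = 209.72, quantity demanded = (214.5 − 209.72)/2.84 = 1.6831.
Sellers' marginal cost at Q' = 1.6831: 140.75 + 6.5·1.6831 = 151.6902.
ΔQ = 7.8961 − 1.6831 = 6.213; wedge = 209.72 − 151.6902 = 58.0298.
The triangle = ½ × 6.213 × 58.0298 = €180.27 thousand.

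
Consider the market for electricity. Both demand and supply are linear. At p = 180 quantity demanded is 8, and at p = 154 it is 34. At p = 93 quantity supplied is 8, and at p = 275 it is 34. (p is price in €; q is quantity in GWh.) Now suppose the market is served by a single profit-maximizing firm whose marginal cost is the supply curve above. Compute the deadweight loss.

Demand slope = (154 − 180)/(34 − 8) = −1, so p = 188 − q.
Supply slope = (275 − 93)/(34 − 8) = 7, so p = 37 + 7q.
Competitive equilibrium: 188 − q = 37 + 7q → q* = 18.875, p* = 169.125.
Marginal revenue: MR = 188 − 2q. Set MR = MC: 188 − 2q = 37 + 7q → q_m = 16.7778.
Price p_m = 188 − 1·16.7778 = 171.2222; MC(q_m) = 37 + 7·16.7778 = 154.4446.
Competitive q* = 18.875, so Δq = 2.0972; wedge = 171.2222 − 154.4446 = 16.7776.
DWL = ½ × 2.0972 × 16.7776 = €17.59.

€17.59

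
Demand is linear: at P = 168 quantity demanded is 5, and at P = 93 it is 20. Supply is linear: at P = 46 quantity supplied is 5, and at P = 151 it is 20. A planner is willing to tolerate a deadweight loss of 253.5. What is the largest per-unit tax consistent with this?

Demand slope = (93 − 168)/(20 − 5) = −5, so P = 193 − 5Q.
Supply slope = (151 − 46)/(20 − 5) = 7, so P = 11 + 7Q.
Competitive equilibrium: 193 − 5Q = 11 + 7Q → Q* = 15.1667, P* = 117.1667.
A tax t gives ΔQ = t/12 and wedge t, so DWL = t²/24.
t²/24 = 253.5 → t² = 6084 → t = 78.

78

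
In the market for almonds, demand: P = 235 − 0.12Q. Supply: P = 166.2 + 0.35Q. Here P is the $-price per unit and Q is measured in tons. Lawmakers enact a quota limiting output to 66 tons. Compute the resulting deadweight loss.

Competitive equilibrium: 235 − 0.12Q = 166.2 + 0.35Q → Q* = 146.383, P* = 217.434.
At Q = 66: demand price = 235 − 0.12·66 = 227.08; supply price = 166.2 + 0.35·66 = 189.3.
ΔQ = 146.383 − 66 = 80.383; wedge = 227.08 − 189.3 = 37.78.
Deadweight loss = ½ × 80.383 × 37.78 = $1518.43.

$1518.43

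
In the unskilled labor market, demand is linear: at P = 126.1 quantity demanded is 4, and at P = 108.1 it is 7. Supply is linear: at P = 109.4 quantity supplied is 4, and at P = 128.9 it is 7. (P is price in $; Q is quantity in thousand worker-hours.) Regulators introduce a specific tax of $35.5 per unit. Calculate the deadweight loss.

Demand slope = (108.1 − 126.1)/(7 − 4) = −6, so P = 150.1 − 6Q.
Supply slope = (128.9 − 109.4)/(7 − 4) = 6.5, so P = 83.4 + 6.5Q.
Competitive equilibrium: 150.1 − 6Q = 83.4 + 6.5Q → Q* = 5.336, P* = 118.084.
With the tax, the buyer price exceeds the seller price by 35.5: (150.1 − 6Q) − (83.4 + 6.5Q) = 35.5 → Q' = 2.496.
ΔQ = 5.336 − 2.496 = 2.84; the wedge equals the tax, 35.5.
DWL = ½ × 2.84 × 35.5 = $50.41 thousand.

$50.41 thousand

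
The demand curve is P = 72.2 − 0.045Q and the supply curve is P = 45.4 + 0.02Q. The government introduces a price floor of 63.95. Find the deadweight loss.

1703.95

Competitive equilibrium: 72.2 − 0.045Q = 45.4 + 0.02Q → Q* = 412.3077, P* = 53.6462.
At the floor P = 63.95, quantity demanded = (72.2 − 63.95)/0.045 = 183.3333.
Sellers' marginal cost at Q' = 183.3333: 45.4 + 0.02·183.3333 = 49.0667.
ΔQ = 412.3077 − 183.3333 = 228.9744; wedge = 63.95 − 49.0667 = 14.8833.
The triangle = ½ × 228.9744 × 14.8833 = 1703.95.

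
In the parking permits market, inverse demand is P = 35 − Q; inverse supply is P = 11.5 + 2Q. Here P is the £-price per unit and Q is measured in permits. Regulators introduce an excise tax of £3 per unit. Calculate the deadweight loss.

Competitive equilibrium: 35 − Q = 11.5 + 2Q → Q* = 7.8333, P* = 27.1667.
With the tax, the buyer price exceeds the seller price by 3: (35 − Q) − (11.5 + 2Q) = 3 → Q' = 6.8333.
ΔQ = 7.8333 − 6.8333 = 1; the wedge equals the tax, 3.
DWL = ½ × 1 × 3 = £1.50.

£1.50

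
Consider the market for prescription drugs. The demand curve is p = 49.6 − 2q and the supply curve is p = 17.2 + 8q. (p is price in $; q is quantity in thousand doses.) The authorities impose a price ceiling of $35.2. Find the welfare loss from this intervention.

$4.90 thousand

Competitive equilibrium: 49.6 − 2q = 17.2 + 8q → q* = 3.24, p* = 43.12.
At the ceiling p = 35.2, quantity supplied = (35.2 − 17.2)/8 = 2.25.
Willingness to pay at q' = 2.25: 49.6 − 2·2.25 = 45.1.
Δq = 3.24 − 2.25 = 0.99; wedge = 45.1 − 35.2 = 9.9.
The triangle = ½ × 0.99 × 9.9 = $4.90 thousand.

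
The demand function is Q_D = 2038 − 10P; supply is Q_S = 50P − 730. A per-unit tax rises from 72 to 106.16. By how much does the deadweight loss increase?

25358.11

In inverse form: demand P = 203.8 − 0.1Q, supply P = 14.6 + 0.02Q.
Competitive equilibrium: 203.8 − 0.1Q = 14.6 + 0.02Q → Q* = 1576.6667, P* = 46.1333.
For a per-unit tax t: ΔQ = t/0.12, so DWL = ½·t·(t/0.12) = t²/0.24.
At t = 72: DWL = 21600. At t = 106.16: DWL = 46958.107.
Increase = 46958.107 − 21600 = 25358.11.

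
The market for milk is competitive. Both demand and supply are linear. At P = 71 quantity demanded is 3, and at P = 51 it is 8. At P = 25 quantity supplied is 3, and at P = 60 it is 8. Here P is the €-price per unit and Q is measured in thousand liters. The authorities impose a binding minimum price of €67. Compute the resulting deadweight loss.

€55.68 thousand

Demand slope = (51 − 71)/(8 − 3) = −4, so P = 83 − 4Q.
Supply slope = (60 − 25)/(8 − 3) = 7, so P = 4 + 7Q.
Competitive equilibrium: 83 − 4Q = 4 + 7Q → Q* = 7.1818, P* = 54.2727.
At the floor P = 67, quantity demanded = (83 − 67)/4 = 4.
Sellers' marginal cost at Q' = 4: 4 + 7·4 = 32.
ΔQ = 7.1818 − 4 = 3.1818; wedge = 67 − 32 = 35.
The triangle = ½ × 3.1818 × 35 = €55.68 thousand.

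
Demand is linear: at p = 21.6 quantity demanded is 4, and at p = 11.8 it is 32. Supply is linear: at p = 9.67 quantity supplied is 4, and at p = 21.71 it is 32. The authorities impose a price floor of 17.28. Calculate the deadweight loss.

3.40

Demand slope = (11.8 − 21.6)/(32 − 4) = −0.35, so p = 23 − 0.35q.
Supply slope = (21.71 − 9.67)/(32 − 4) = 0.43, so p = 7.95 + 0.43q.
Competitive equilibrium: 23 − 0.35q = 7.95 + 0.43q → q* = 19.2949, p* = 16.2468.
At the floor p = 17.28, quantity demanded = (23 − 17.28)/0.35 = 16.3429.
Sellers' marginal cost at q' = 16.3429: 7.95 + 0.43·16.3429 = 14.9774.
Δq = 19.2949 − 16.3429 = 2.952; wedge = 17.28 − 14.9774 = 2.3026.
Deadweight loss = ½ × 2.952 × 2.3026 = 3.40.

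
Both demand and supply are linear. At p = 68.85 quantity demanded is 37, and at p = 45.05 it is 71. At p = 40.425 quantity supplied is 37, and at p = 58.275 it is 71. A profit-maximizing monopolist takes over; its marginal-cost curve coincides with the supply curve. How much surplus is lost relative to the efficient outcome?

293.56

Demand slope = (45.05 − 68.85)/(71 − 37) = −0.7, so p = 94.75 − 0.7q.
Supply slope = (58.275 − 40.425)/(71 − 37) = 0.525, so p = 21 + 0.525q.
Competitive equilibrium: 94.75 − 0.7q = 21 + 0.525q → q* = 60.2041, p* = 52.6071.
Marginal revenue: MR = 94.75 − 1.4q. Set MR = MC: 94.75 − 1.4q = 21 + 0.525q → q_m = 38.3117.
Price p_m = 94.75 − 0.7·38.3117 = 67.9318; MC(q_m) = 21 + 0.525·38.3117 = 41.1136.
Competitive q* = 60.2041, so Δq = 21.8924; wedge = 67.9318 − 41.1136 = 26.8182.
Welfare loss = ½ × 21.8924 × 26.8182 = 293.56.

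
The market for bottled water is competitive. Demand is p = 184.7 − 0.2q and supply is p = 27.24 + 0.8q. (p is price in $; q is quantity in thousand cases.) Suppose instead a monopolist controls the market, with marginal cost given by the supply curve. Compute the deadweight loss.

$344.36 thousand

Competitive equilibrium: 184.7 − 0.2q = 27.24 + 0.8q → q* = 157.46, p* = 153.208.
Marginal revenue: MR = 184.7 − 0.4q. Set MR = MC: 184.7 − 0.4q = 27.24 + 0.8q → q_m = 131.2167.
Price p_m = 184.7 − 0.2·131.2167 = 158.4567; MC(q_m) = 27.24 + 0.8·131.2167 = 132.2134.
Competitive q* = 157.46, so Δq = 26.2433; wedge = 158.4567 − 132.2134 = 26.2433.
Welfare loss = ½ × 26.2433 × 26.2433 = $344.36 thousand.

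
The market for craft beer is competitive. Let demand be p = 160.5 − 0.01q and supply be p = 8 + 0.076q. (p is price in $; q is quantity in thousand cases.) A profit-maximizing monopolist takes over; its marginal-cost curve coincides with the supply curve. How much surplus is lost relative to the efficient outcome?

Competitive equilibrium: 160.5 − 0.01q = 8 + 0.076q → q* = 1773.2558, p* = 142.7674.
Marginal revenue: MR = 160.5 − 0.02q. Set MR = MC: 160.5 − 0.02q = 8 + 0.076q → q_m = 1588.5417.
Price p_m = 160.5 − 0.01·1588.5417 = 144.6146; MC(q_m) = 8 + 0.076·1588.5417 = 128.7292.
Competitive q* = 1773.2558, so Δq = 184.7141; wedge = 144.6146 − 128.7292 = 15.8854.
Welfare loss = ½ × 184.7141 × 15.8854 = $1467.13 thousand.

$1467.13 thousand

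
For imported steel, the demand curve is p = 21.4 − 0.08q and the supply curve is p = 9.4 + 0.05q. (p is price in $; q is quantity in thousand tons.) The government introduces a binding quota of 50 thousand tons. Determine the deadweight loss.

Competitive equilibrium: 21.4 − 0.08q = 9.4 + 0.05q → q* = 92.3077, p* = 14.0154.
At q = 50: demand price = 21.4 − 0.08·50 = 17.4; supply price = 9.4 + 0.05·50 = 11.9.
Δq = 92.3077 − 50 = 42.3077; wedge = 17.4 − 11.9 = 5.5.
The triangle = ½ × 42.3077 × 5.5 = $116.35 thousand.

$116.35 thousand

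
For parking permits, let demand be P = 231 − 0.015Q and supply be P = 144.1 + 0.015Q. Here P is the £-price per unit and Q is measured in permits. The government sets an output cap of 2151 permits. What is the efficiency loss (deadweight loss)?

Competitive equilibrium: 231 − 0.015Q = 144.1 + 0.015Q → Q* = 2896.6667, P* = 187.55.
At Q = 2151: demand price = 231 − 0.015·2151 = 198.735; supply price = 144.1 + 0.015·2151 = 176.365.
ΔQ = 2896.6667 − 2151 = 745.6667; wedge = 198.735 − 176.365 = 22.37.
DWL = ½ × 745.6667 × 22.37 = £8340.28.

£8340.28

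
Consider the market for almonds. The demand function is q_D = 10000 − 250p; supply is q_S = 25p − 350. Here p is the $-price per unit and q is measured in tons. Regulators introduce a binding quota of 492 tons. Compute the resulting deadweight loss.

$215.23

In inverse form: demand p = 40 − 0.004q, supply p = 14 + 0.04q.
Competitive equilibrium: 40 − 0.004q = 14 + 0.04q → q* = 590.9091, p* = 37.6364.
At q = 492: demand price = 40 − 0.004·492 = 38.032; supply price = 14 + 0.04·492 = 33.68.
Δq = 590.9091 − 492 = 98.9091; wedge = 38.032 − 33.68 = 4.352.
Welfare loss = ½ × 98.9091 × 4.352 = $215.23.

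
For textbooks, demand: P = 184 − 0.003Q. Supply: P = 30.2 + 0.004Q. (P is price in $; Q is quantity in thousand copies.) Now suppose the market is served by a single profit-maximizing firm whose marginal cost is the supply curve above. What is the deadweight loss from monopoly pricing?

Competitive equilibrium: 184 − 0.003Q = 30.2 + 0.004Q → Q* = 21971.4286, P* = 118.0857.
Marginal revenue: MR = 184 − 0.006Q. Set MR = MC: 184 − 0.006Q = 30.2 + 0.004Q → Q_m = 15380.
Price P_m = 184 − 0.003·15380 = 137.86; MC(Q_m) = 30.2 + 0.004·15380 = 91.72.
Competitive Q* = 21971.4286, so ΔQ = 6591.4286; wedge = 137.86 − 91.72 = 46.14.
DWL = ½ × 6591.4286 × 46.14 = $152064.26 thousand.

$152064.26 thousand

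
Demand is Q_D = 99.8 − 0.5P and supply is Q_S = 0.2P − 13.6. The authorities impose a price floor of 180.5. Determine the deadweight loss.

In inverse form: demand P = 199.6 − 2Q, supply P = 68 + 5Q.
Competitive equilibrium: 199.6 − 2Q = 68 + 5Q → Q* = 18.8, P* = 162.
At the floor P = 180.5, quantity demanded = (199.6 − 180.5)/2 = 9.55.
Sellers' marginal cost at Q' = 9.55: 68 + 5·9.55 = 115.75.
ΔQ = 18.8 − 9.55 = 9.25; wedge = 180.5 − 115.75 = 64.75.
The triangle = ½ × 9.25 × 64.75 = 299.47.

299.47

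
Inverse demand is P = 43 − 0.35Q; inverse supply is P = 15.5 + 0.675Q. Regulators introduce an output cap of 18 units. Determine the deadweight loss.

Competitive equilibrium: 43 − 0.35Q = 15.5 + 0.675Q → Q* = 26.8293, P* = 33.6098.
At Q = 18: demand price = 43 − 0.35·18 = 36.7; supply price = 15.5 + 0.675·18 = 27.65.
ΔQ = 26.8293 − 18 = 8.8293; wedge = 36.7 − 27.65 = 9.05.
The triangle = ½ × 8.8293 × 9.05 = 39.95.

39.95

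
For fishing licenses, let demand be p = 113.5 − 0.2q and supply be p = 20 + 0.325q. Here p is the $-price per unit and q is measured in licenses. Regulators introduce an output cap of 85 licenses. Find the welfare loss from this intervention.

Competitive equilibrium: 113.5 − 0.2q = 20 + 0.325q → q* = 178.0952, p* = 77.881.
At q = 85: demand price = 113.5 − 0.2·85 = 96.5; supply price = 20 + 0.325·85 = 47.625.
Δq = 178.0952 − 85 = 93.0952; wedge = 96.5 − 47.625 = 48.875.
DWL = ½ × 93.0952 × 48.875 = $2275.01.

$2275.01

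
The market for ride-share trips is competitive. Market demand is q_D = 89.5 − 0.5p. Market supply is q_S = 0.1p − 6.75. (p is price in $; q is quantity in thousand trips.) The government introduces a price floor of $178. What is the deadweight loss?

$463.76 thousand

In inverse form: demand p = 179 − 2q, supply p = 67.5 + 10q.
Competitive equilibrium: 179 − 2q = 67.5 + 10q → q* = 9.2917, p* = 160.4167.
At the floor p = 178, quantity demanded = (179 − 178)/2 = 0.5.
Sellers' marginal cost at q' = 0.5: 67.5 + 10·0.5 = 72.5.
Δq = 9.2917 − 0.5 = 8.7917; wedge = 178 − 72.5 = 105.5.
DWL = ½ × 8.7917 × 105.5 = $463.76 thousand.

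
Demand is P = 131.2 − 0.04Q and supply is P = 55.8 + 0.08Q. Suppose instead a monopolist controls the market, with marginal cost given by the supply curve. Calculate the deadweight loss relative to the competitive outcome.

1480.51

Competitive equilibrium: 131.2 − 0.04Q = 55.8 + 0.08Q → Q* = 628.3333, P* = 106.0667.
Marginal revenue: MR = 131.2 − 0.08Q. Set MR = MC: 131.2 − 0.08Q = 55.8 + 0.08Q → Q_m = 471.25.
Price P_m = 131.2 − 0.04·471.25 = 112.35; MC(Q_m) = 55.8 + 0.08·471.25 = 93.5.
Competitive Q* = 628.3333, so ΔQ = 157.0833; wedge = 112.35 − 93.5 = 18.85.
DWL = ½ × 157.0833 × 18.85 = 1480.51.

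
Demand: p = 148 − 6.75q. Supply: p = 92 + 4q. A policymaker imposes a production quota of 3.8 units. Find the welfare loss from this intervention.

10.68

Competitive equilibrium: 148 − 6.75q = 92 + 4q → q* = 5.2093, p* = 112.8372.
At q = 3.8: demand price = 148 − 6.75·3.8 = 122.35; supply price = 92 + 4·3.8 = 107.2.
Δq = 5.2093 − 3.8 = 1.4093; wedge = 122.35 − 107.2 = 15.15.
Deadweight loss = ½ × 1.4093 × 15.15 = 10.68.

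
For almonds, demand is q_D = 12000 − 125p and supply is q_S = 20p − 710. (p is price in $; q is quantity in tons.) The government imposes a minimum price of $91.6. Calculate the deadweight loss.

$7051.38

In inverse form: demand p = 96 − 0.008q, supply p = 35.5 + 0.05q.
Competitive equilibrium: 96 − 0.008q = 35.5 + 0.05q → q* = 1043.1034, p* = 87.6552.
At the floor p = 91.6, quantity demanded = (96 − 91.6)/0.008 = 550.
Sellers' marginal cost at q' = 550: 35.5 + 0.05·550 = 63.
Δq = 1043.1034 − 550 = 493.1034; wedge = 91.6 − 63 = 28.6.
The triangle = ½ × 493.1034 × 28.6 = $7051.38.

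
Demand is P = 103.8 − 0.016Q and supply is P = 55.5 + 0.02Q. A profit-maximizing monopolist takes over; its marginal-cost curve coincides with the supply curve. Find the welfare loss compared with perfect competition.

Competitive equilibrium: 103.8 − 0.016Q = 55.5 + 0.02Q → Q* = 1341.66667, P* = 82.33333.
Marginal revenue: MR = 103.8 − 0.032Q. Set MR = MC: 103.8 − 0.032Q = 55.5 + 0.02Q → Q_m = 928.84615.
Price P_m = 103.8 − 0.016·928.84615 = 88.93846; MC(Q_m) = 55.5 + 0.02·928.84615 = 74.07692.
Competitive Q* = 1341.66667, so ΔQ = 412.82052; wedge = 88.93846 − 74.07692 = 14.86154.
DWL = ½ × 412.82052 × 14.86154 = 3067.57.

3067.57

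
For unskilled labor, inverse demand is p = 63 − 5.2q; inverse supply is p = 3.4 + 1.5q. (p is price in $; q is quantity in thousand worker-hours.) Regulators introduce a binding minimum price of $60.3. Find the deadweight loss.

Competitive equilibrium: 63 − 5.2q = 3.4 + 1.5q → q* = 8.8955, p* = 16.7433.
At the floor p = 60.3, quantity demanded = (63 − 60.3)/5.2 = 0.5192.
Sellers' marginal cost at q' = 0.5192: 3.4 + 1.5·0.5192 = 4.1788.
Δq = 8.8955 − 0.5192 = 8.3763; wedge = 60.3 − 4.1788 = 56.1212.
The triangle = ½ × 8.3763 × 56.1212 = $235.04 thousand.

$235.04 thousand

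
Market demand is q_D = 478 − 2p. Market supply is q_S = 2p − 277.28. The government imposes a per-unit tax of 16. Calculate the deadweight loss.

In inverse form: demand p = 239 − 0.5q, supply p = 138.64 + 0.5q.
Competitive equilibrium: 239 − 0.5q = 138.64 + 0.5q → q* = 100.36, p* = 188.82.
With the tax, the buyer price exceeds the seller price by 16: (239 − 0.5q) − (138.64 + 0.5q) = 16 → q' = 84.36.
Δq = 100.36 − 84.36 = 16; the wedge equals the tax, 16.
DWL = ½ × 16 × 16 = 128.

128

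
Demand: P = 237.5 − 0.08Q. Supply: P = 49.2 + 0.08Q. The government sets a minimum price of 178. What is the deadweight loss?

15007.78

Competitive equilibrium: 237.5 − 0.08Q = 49.2 + 0.08Q → Q* = 1176.875, P* = 143.35.
At the floor P = 178, quantity demanded = (237.5 − 178)/0.08 = 743.75.
Sellers' marginal cost at Q' = 743.75: 49.2 + 0.08·743.75 = 108.7.
ΔQ = 1176.875 − 743.75 = 433.125; wedge = 178 − 108.7 = 69.3.
Deadweight loss = ½ × 433.125 × 69.3 = 15007.78.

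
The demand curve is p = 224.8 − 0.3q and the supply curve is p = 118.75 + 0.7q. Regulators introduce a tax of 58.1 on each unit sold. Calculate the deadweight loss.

Competitive equilibrium: 224.8 − 0.3q = 118.75 + 0.7q → q* = 106.05, p* = 192.985.
With the tax, the buyer price exceeds the seller price by 58.1: (224.8 − 0.3q) − (118.75 + 0.7q) = 58.1 → q' = 47.95.
Δq = 106.05 − 47.95 = 58.1; the wedge equals the tax, 58.1.
DWL = ½ × 58.1 × 58.1 = 1687.805.

1687.805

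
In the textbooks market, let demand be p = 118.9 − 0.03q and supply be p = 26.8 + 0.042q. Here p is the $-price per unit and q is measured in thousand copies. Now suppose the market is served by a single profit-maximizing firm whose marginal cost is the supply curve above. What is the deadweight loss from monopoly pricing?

$5095.64 thousand

Competitive equilibrium: 118.9 − 0.03q = 26.8 + 0.042q → q* = 1279.16667, p* = 80.525.
Marginal revenue: MR = 118.9 − 0.06q. Set MR = MC: 118.9 − 0.06q = 26.8 + 0.042q → q_m = 902.94118.
Price p_m = 118.9 − 0.03·902.94118 = 91.81176; MC(q_m) = 26.8 + 0.042·902.94118 = 64.72353.
Competitive q* = 1279.16667, so Δq = 376.22549; wedge = 91.81176 − 64.72353 = 27.08823.
Deadweight loss = ½ × 376.22549 × 27.08823 = $5095.64 thousand.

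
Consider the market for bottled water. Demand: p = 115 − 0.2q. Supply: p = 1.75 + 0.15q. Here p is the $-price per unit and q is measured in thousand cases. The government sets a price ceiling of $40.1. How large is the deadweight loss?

$806.93 thousand

Competitive equilibrium: 115 − 0.2q = 1.75 + 0.15q → q* = 323.571429, p* = 50.285714.
At the ceiling p = 40.1, quantity supplied = (40.1 − 1.75)/0.15 = 255.666667.
Willingness to pay at q' = 255.666667: 115 − 0.2·255.666667 = 63.866667.
Δq = 323.571429 − 255.666667 = 67.904762; wedge = 63.866667 − 40.1 = 23.766667.
Welfare loss = ½ × 67.904762 × 23.766667 = $806.93 thousand.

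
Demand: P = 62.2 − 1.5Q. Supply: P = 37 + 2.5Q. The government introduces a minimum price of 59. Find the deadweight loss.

34.72

Competitive equilibrium: 62.2 − 1.5Q = 37 + 2.5Q → Q* = 6.3, P* = 52.75.
At the floor P = 59, quantity demanded = (62.2 − 59)/1.5 = 2.1333.
Sellers' marginal cost at Q' = 2.1333: 37 + 2.5·2.1333 = 42.3333.
ΔQ = 6.3 − 2.1333 = 4.1667; wedge = 59 − 42.3333 = 16.6667.
Welfare loss = ½ × 4.1667 × 16.6667 = 34.72.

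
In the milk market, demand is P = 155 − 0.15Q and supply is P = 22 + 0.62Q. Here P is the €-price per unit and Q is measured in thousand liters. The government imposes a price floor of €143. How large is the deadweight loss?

€3310.36 thousand

Competitive equilibrium: 155 − 0.15Q = 22 + 0.62Q → Q* = 172.7273, P* = 129.0909.
At the floor P = 143, quantity demanded = (155 − 143)/0.15 = 80.
Sellers' marginal cost at Q' = 80: 22 + 0.62·80 = 71.6.
ΔQ = 172.7273 − 80 = 92.7273; wedge = 143 − 71.6 = 71.4.
The triangle = ½ × 92.7273 × 71.4 = €3310.36 thousand.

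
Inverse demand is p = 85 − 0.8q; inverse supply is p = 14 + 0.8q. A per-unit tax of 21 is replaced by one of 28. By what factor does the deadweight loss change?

Competitive equilibrium: 85 − 0.8q = 14 + 0.8q → q* = 44.375, p* = 49.5.
For a per-unit tax t: Δq = t/1.6, so DWL = ½·t·(t/1.6) = t²/3.2.
At t = 21: DWL = 137.8125. At t = 28: DWL = 245.
Ratio = (28/21)² = 1.778.

1.778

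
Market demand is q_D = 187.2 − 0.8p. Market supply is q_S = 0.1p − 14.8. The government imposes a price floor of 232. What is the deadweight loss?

205.51

In inverse form: demand p = 234 − 1.25q, supply p = 148 + 10q.
Competitive equilibrium: 234 − 1.25q = 148 + 10q → q* = 7.6444, p* = 224.4444.
At the floor p = 232, quantity demanded = (234 − 232)/1.25 = 1.6.
Sellers' marginal cost at q' = 1.6: 148 + 10·1.6 = 164.
Δq = 7.6444 − 1.6 = 6.0444; wedge = 232 − 164 = 68.
DWL = ½ × 6.0444 × 68 = 205.51.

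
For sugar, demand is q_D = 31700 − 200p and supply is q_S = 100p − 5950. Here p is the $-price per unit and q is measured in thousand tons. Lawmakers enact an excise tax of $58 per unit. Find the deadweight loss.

$112133.33 thousand

In inverse form: demand p = 158.5 − 0.005q, supply p = 59.5 + 0.01q.
Competitive equilibrium: 158.5 − 0.005q = 59.5 + 0.01q → q* = 6600, p* = 125.5.
With the tax, the buyer price exceeds the seller price by 58: (158.5 − 0.005q) − (59.5 + 0.01q) = 58 → q' = 2733.3333.
Δq = 6600 − 2733.3333 = 3866.6667; the wedge equals the tax, 58.
The triangle = ½ × 3866.6667 × 58 = $112133.33 thousand.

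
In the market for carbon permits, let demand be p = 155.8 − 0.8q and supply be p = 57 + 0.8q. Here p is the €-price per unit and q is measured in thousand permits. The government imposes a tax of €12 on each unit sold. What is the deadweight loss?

€45 thousand

Competitive equilibrium: 155.8 − 0.8q = 57 + 0.8q → q* = 61.75, p* = 106.4.
With the tax, the buyer price exceeds the seller price by 12: (155.8 − 0.8q) − (57 + 0.8q) = 12 → q' = 54.25.
Δq = 61.75 − 54.25 = 7.5; the wedge equals the tax, 12.
The triangle = ½ × 7.5 × 12 = €45 thousand.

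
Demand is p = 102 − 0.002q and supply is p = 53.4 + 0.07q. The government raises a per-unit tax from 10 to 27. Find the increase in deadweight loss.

4368.06

Competitive equilibrium: 102 − 0.002q = 53.4 + 0.07q → q* = 675, p* = 100.65.
For a per-unit tax t: Δq = t/0.072, so DWL = ½·t·(t/0.072) = t²/0.144.
At t = 10: DWL = 694.444. At t = 27: DWL = 5062.5.
Increase = 5062.5 − 694.444 = 4368.06.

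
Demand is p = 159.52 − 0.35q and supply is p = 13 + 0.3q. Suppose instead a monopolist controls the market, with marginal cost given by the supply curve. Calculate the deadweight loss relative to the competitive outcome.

Competitive equilibrium: 159.52 − 0.35q = 13 + 0.3q → q* = 225.4154, p* = 80.6246.
Marginal revenue: MR = 159.52 − 0.7q. Set MR = MC: 159.52 − 0.7q = 13 + 0.3q → q_m = 146.52.
Price p_m = 159.52 − 0.35·146.52 = 108.238; MC(q_m) = 13 + 0.3·146.52 = 56.956.
Competitive q* = 225.4154, so Δq = 78.8954; wedge = 108.238 − 56.956 = 51.282.
DWL = ½ × 78.8954 × 51.282 = 2022.96.

2022.96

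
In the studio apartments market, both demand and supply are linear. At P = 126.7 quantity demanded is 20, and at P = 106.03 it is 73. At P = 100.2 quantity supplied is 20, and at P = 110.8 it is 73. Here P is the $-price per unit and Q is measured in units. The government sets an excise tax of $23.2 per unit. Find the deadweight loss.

$456.14

Demand slope = (106.03 − 126.7)/(73 − 20) = −0.39, so P = 134.5 − 0.39Q.
Supply slope = (110.8 − 100.2)/(73 − 20) = 0.2, so P = 96.2 + 0.2Q.
Competitive equilibrium: 134.5 − 0.39Q = 96.2 + 0.2Q → Q* = 64.9153, P* = 109.1831.
With the tax, the buyer price exceeds the seller price by 23.2: (134.5 − 0.39Q) − (96.2 + 0.2Q) = 23.2 → Q' = 25.5932.
ΔQ = 64.9153 − 25.5932 = 39.3221; the wedge equals the tax, 23.2.
DWL = ½ × 39.3221 × 23.2 = $456.14.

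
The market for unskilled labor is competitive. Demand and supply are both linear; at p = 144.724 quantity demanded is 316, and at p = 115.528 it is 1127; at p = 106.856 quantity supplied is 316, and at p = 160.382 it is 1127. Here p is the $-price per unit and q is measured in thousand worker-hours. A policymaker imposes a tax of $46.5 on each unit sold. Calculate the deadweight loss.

Demand slope = (115.528 − 144.724)/(1127 − 316) = −0.036, so p = 156.1 − 0.036q.
Supply slope = (160.382 − 106.856)/(1127 − 316) = 0.066, so p = 86 + 0.066q.
Competitive equilibrium: 156.1 − 0.036q = 86 + 0.066q → q* = 687.2549, p* = 131.35882.
With the tax, the buyer price exceeds the seller price by 46.5: (156.1 − 0.036q) − (86 + 0.066q) = 46.5 → q' = 231.37255.
Δq = 687.2549 − 231.37255 = 455.88235; the wedge equals the tax, 46.5.
The triangle = ½ × 455.88235 × 46.5 = $10599.26 thousand.

$10599.26 thousand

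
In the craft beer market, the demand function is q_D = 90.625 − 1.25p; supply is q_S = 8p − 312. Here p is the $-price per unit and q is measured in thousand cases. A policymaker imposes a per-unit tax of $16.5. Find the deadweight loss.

$147.16 thousand

In inverse form: demand p = 72.5 − 0.8q, supply p = 39 + 0.125q.
Competitive equilibrium: 72.5 − 0.8q = 39 + 0.125q → q* = 36.2162, p* = 43.527.
With the tax, the buyer price exceeds the seller price by 16.5: (72.5 − 0.8q) − (39 + 0.125q) = 16.5 → q' = 18.3784.
Δq = 36.2162 − 18.3784 = 17.8378; the wedge equals the tax, 16.5.
DWL = ½ × 17.8378 × 16.5 = $147.16 thousand.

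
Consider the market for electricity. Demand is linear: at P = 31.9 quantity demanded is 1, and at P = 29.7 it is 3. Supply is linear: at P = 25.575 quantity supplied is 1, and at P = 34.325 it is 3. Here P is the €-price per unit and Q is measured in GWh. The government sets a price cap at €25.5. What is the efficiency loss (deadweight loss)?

Demand slope = (29.7 − 31.9)/(3 − 1) = −1.1, so P = 33 − 1.1Q.
Supply slope = (34.325 − 25.575)/(3 − 1) = 4.375, so P = 21.2 + 4.375Q.
Competitive equilibrium: 33 − 1.1Q = 21.2 + 4.375Q → Q* = 2.1553, P* = 30.6292.
At the ceiling P = 25.5, quantity supplied = (25.5 − 21.2)/4.375 = 0.9829.
Willingness to pay at Q' = 0.9829: 33 − 1.1·0.9829 = 31.9188.
ΔQ = 2.1553 − 0.9829 = 1.1724; wedge = 31.9188 − 25.5 = 6.4188.
Welfare loss = ½ × 1.1724 × 6.4188 = €3.76.

€3.76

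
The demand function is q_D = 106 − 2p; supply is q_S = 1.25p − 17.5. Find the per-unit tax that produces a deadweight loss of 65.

13

In inverse form: demand p = 53 − 0.5q, supply p = 14 + 0.8q.
Competitive equilibrium: 53 − 0.5q = 14 + 0.8q → q* = 30, p* = 38.
A tax t gives Δq = t/1.3 and wedge t, so DWL = t²/2.6.
t²/2.6 = 65 → t² = 169 → t = 13.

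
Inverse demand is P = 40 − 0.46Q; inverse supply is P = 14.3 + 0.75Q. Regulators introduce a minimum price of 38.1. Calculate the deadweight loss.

Competitive equilibrium: 40 − 0.46Q = 14.3 + 0.75Q → Q* = 21.2397, P* = 30.2298.
At the floor P = 38.1, quantity demanded = (40 − 38.1)/0.46 = 4.1304.
Sellers' marginal cost at Q' = 4.1304: 14.3 + 0.75·4.1304 = 17.3978.
ΔQ = 21.2397 − 4.1304 = 17.1093; wedge = 38.1 − 17.3978 = 20.7022.
Welfare loss = ½ × 17.1093 × 20.7022 = 177.10.

177.10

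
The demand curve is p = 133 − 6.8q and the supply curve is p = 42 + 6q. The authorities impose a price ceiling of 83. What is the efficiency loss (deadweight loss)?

Competitive equilibrium: 133 − 6.8q = 42 + 6q → q* = 7.1094, p* = 84.6563.
At the ceiling p = 83, quantity supplied = (83 − 42)/6 = 6.8333.
Willingness to pay at q' = 6.8333: 133 − 6.8·6.8333 = 86.5336.
Δq = 7.1094 − 6.8333 = 0.2761; wedge = 86.5336 − 83 = 3.5336.
Deadweight loss = ½ × 0.2761 × 3.5336 = 0.49.

0.49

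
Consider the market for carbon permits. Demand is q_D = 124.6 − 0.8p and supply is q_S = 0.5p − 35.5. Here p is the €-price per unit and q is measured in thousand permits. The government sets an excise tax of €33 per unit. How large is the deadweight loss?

€167.54 thousand

In inverse form: demand p = 155.75 − 1.25q, supply p = 71 + 2q.
Competitive equilibrium: 155.75 − 1.25q = 71 + 2q → q* = 26.0769, p* = 123.1538.
With the tax, the buyer price exceeds the seller price by 33: (155.75 − 1.25q) − (71 + 2q) = 33 → q' = 15.9231.
Δq = 26.0769 − 15.9231 = 10.1538; the wedge equals the tax, 33.
Welfare loss = ½ × 10.1538 × 33 = €167.54 thousand.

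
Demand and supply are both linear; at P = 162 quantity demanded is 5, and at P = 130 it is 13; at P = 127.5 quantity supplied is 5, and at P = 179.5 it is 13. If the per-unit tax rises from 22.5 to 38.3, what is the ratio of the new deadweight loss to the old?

2.898

Demand slope = (130 − 162)/(13 − 5) = −4, so P = 182 − 4Q.
Supply slope = (179.5 − 127.5)/(13 − 5) = 6.5, so P = 95 + 6.5Q.
Competitive equilibrium: 182 − 4Q = 95 + 6.5Q → Q* = 8.2857, P* = 148.8571.
For a per-unit tax t: ΔQ = t/10.5, so DWL = ½·t·(t/10.5) = t²/21.
At t = 22.5: DWL = 24.107. At t = 38.3: DWL = 69.852.
Ratio = (38.3/22.5)² = 2.898.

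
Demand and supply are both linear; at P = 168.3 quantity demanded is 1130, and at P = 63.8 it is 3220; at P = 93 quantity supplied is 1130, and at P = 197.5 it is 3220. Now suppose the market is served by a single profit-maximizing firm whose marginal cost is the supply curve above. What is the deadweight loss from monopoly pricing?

Demand slope = (63.8 − 168.3)/(3220 − 1130) = −0.05, so P = 224.8 − 0.05Q.
Supply slope = (197.5 − 93)/(3220 − 1130) = 0.05, so P = 36.5 + 0.05Q.
Competitive equilibrium: 224.8 − 0.05Q = 36.5 + 0.05Q → Q* = 1883, P* = 130.65.
Marginal revenue: MR = 224.8 − 0.1Q. Set MR = MC: 224.8 − 0.1Q = 36.5 + 0.05Q → Q_m = 1255.33333.
Price P_m = 224.8 − 0.05·1255.33333 = 162.03333; MC(Q_m) = 36.5 + 0.05·1255.33333 = 99.26667.
Competitive Q* = 1883, so ΔQ = 627.66667; wedge = 162.03333 − 99.26667 = 62.76666.
Welfare loss = ½ × 627.66667 × 62.76666 = 19698.27.

19698.27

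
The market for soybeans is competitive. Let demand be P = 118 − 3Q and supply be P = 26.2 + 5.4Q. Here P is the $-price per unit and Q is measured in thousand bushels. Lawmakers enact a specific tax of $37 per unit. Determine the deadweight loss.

Competitive equilibrium: 118 − 3Q = 26.2 + 5.4Q → Q* = 10.9286, P* = 85.2143.
With the tax, the buyer price exceeds the seller price by 37: (118 − 3Q) − (26.2 + 5.4Q) = 37 → Q' = 6.5238.
ΔQ = 10.9286 − 6.5238 = 4.4048; the wedge equals the tax, 37.
Deadweight loss = ½ × 4.4048 × 37 = $81.49 thousand.

$81.49 thousand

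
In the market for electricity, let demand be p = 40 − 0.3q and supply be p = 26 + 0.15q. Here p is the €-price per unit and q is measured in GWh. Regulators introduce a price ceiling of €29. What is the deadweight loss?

Competitive equilibrium: 40 − 0.3q = 26 + 0.15q → q* = 31.1111, p* = 30.6667.
At the ceiling p = 29, quantity supplied = (29 − 26)/0.15 = 20.
Willingness to pay at q' = 20: 40 − 0.3·20 = 34.
Δq = 31.1111 − 20 = 11.1111; wedge = 34 − 29 = 5.
Deadweight loss = ½ × 11.1111 × 5 = €27.78.

€27.78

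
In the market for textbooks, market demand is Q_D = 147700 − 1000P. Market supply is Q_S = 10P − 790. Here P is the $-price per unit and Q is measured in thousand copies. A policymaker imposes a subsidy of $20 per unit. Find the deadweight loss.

In inverse form: demand P = 147.7 − 0.001Q, supply P = 79 + 0.1Q.
Competitive equilibrium: 147.7 − 0.001Q = 79 + 0.1Q → Q* = 680.198, P* = 147.0198.
The subsidy lowers effective supply by 20: P = 59 + 0.1Q.
New quantity: 147.7 − 0.001Q = 59 + 0.1Q → Q' = 878.2178.
Overproduction ΔQ = 878.2178 − 680.198 = 198.0198; wedge = subsidy = 20.
DWL = ½ × 198.0198 × 20 = $1980.20 thousand.

$1980.20 thousand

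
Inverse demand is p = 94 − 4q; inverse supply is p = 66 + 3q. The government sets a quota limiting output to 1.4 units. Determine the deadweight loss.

23.66

Competitive equilibrium: 94 − 4q = 66 + 3q → q* = 4, p* = 78.
At q = 1.4: demand price = 94 − 4·1.4 = 88.4; supply price = 66 + 3·1.4 = 70.2.
Δq = 4 − 1.4 = 2.6; wedge = 88.4 − 70.2 = 18.2.
DWL = ½ × 2.6 × 18.2 = 23.66.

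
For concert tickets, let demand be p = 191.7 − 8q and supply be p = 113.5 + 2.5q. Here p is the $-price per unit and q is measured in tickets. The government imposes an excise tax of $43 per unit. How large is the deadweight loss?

$88.05

Competitive equilibrium: 191.7 − 8q = 113.5 + 2.5q → q* = 7.4476, p* = 132.119.
With the tax, the buyer price exceeds the seller price by 43: (191.7 − 8q) − (113.5 + 2.5q) = 43 → q' = 3.3524.
Δq = 7.4476 − 3.3524 = 4.0952; the wedge equals the tax, 43.
Deadweight loss = ½ × 4.0952 × 43 = $88.05.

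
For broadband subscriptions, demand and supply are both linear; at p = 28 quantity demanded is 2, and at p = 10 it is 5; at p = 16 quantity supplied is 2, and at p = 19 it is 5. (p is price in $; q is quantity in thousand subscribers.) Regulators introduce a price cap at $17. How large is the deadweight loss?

Demand slope = (10 − 28)/(5 − 2) = −6, so p = 40 − 6q.
Supply slope = (19 − 16)/(5 − 2) = 1, so p = 14 + q.
Competitive equilibrium: 40 − 6q = 14 + q → q* = 3.7143, p* = 17.7143.
At the ceiling p = 17, quantity supplied = (17 − 14)/1 = 3.
Willingness to pay at q' = 3: 40 − 6·3 = 22.
Δq = 3.7143 − 3 = 0.7143; wedge = 22 − 17 = 5.
The triangle = ½ × 0.7143 × 5 = $1.79 thousand.

$1.79 thousand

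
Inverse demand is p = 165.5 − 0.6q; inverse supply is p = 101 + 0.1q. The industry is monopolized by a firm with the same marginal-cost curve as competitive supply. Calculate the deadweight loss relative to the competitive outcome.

Competitive equilibrium: 165.5 − 0.6q = 101 + 0.1q → q* = 92.1429, p* = 110.2143.
Marginal revenue: MR = 165.5 − 1.2q. Set MR = MC: 165.5 − 1.2q = 101 + 0.1q → q_m = 49.6154.
Price p_m = 165.5 − 0.6·49.6154 = 135.7308; MC(q_m) = 101 + 0.1·49.6154 = 105.9615.
Competitive q* = 92.1429, so Δq = 42.5275; wedge = 135.7308 − 105.9615 = 29.7693.
DWL = ½ × 42.5275 × 29.7693 = 633.01.

633.01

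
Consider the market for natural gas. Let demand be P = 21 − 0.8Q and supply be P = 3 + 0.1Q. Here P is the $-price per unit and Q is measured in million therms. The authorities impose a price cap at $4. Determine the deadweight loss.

Competitive equilibrium: 21 − 0.8Q = 3 + 0.1Q → Q* = 20, P* = 5.
At the ceiling P = 4, quantity supplied = (4 − 3)/0.1 = 10.
Willingness to pay at Q' = 10: 21 − 0.8·10 = 13.
ΔQ = 20 − 10 = 10; wedge = 13 − 4 = 9.
DWL = ½ × 10 × 9 = $45 million.

$45 million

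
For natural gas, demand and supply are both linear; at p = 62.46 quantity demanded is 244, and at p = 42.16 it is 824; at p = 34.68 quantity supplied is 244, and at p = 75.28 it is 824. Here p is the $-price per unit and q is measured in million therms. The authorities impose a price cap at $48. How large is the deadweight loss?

Demand slope = (42.16 − 62.46)/(824 − 244) = −0.035, so p = 71 − 0.035q.
Supply slope = (75.28 − 34.68)/(824 − 244) = 0.07, so p = 17.6 + 0.07q.
Competitive equilibrium: 71 − 0.035q = 17.6 + 0.07q → q* = 508.5714, p* = 53.2.
At the ceiling p = 48, quantity supplied = (48 − 17.6)/0.07 = 434.2857.
Willingness to pay at q' = 434.2857: 71 − 0.035·434.2857 = 55.8.
Δq = 508.5714 − 434.2857 = 74.2857; wedge = 55.8 − 48 = 7.8.
The triangle = ½ × 74.2857 × 7.8 = $289.71 million.

$289.71 million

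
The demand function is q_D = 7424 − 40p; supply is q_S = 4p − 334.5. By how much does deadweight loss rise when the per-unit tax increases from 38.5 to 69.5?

6087.27

In inverse form: demand p = 185.6 − 0.025q, supply p = 83.625 + 0.25q.
Competitive equilibrium: 185.6 − 0.025q = 83.625 + 0.25q → q* = 370.8182, p* = 176.3295.
For a per-unit tax t: Δq = t/0.275, so DWL = ½·t·(t/0.275) = t²/0.55.
At t = 38.5: DWL = 2695. At t = 69.5: DWL = 8782.273.
Increase = 8782.273 − 2695 = 6087.27.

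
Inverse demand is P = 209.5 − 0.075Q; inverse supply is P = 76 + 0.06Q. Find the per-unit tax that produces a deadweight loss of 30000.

90

Competitive equilibrium: 209.5 − 0.075Q = 76 + 0.06Q → Q* = 988.8889, P* = 135.3333.
A tax t gives ΔQ = t/0.135 and wedge t, so DWL = t²/0.27.
t²/0.27 = 30000 → t² = 8100 → t = 90.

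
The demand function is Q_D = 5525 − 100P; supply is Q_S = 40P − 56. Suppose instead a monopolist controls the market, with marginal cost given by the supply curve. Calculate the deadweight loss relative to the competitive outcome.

2045.73

In inverse form: demand P = 55.25 − 0.01Q, supply P = 1.4 + 0.025Q.
Competitive equilibrium: 55.25 − 0.01Q = 1.4 + 0.025Q → Q* = 1538.57143, P* = 39.86429.
Marginal revenue: MR = 55.25 − 0.02Q. Set MR = MC: 55.25 − 0.02Q = 1.4 + 0.025Q → Q_m = 1196.66667.
Price P_m = 55.25 − 0.01·1196.66667 = 43.28333; MC(Q_m) = 1.4 + 0.025·1196.66667 = 31.31667.
Competitive Q* = 1538.57143, so ΔQ = 341.90476; wedge = 43.28333 − 31.31667 = 11.96666.
The triangle = ½ × 341.90476 × 11.96666 = 2045.73.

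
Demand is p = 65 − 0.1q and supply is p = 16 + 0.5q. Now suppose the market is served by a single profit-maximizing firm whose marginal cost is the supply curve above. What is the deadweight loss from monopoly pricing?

Competitive equilibrium: 65 − 0.1q = 16 + 0.5q → q* = 81.6667, p* = 56.8333.
Marginal revenue: MR = 65 − 0.2q. Set MR = MC: 65 − 0.2q = 16 + 0.5q → q_m = 70.
Price p_m = 65 − 0.1·70 = 58; MC(q_m) = 16 + 0.5·70 = 51.
Competitive q* = 81.6667, so Δq = 11.6667; wedge = 58 − 51 = 7.
DWL = ½ × 11.6667 × 7 = 40.83.

40.83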